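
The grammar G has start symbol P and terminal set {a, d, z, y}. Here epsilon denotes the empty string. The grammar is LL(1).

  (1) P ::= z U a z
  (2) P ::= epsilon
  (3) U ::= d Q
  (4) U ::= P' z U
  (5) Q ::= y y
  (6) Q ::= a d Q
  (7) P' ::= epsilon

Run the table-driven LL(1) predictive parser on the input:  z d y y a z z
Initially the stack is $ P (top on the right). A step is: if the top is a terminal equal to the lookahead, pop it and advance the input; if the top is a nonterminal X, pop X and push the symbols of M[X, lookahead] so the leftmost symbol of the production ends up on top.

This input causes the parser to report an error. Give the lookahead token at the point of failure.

      Stack      Input            Action
   1  $ P        z d y y a z z $  expand P ::= z U a z
   2  $ z a U z  z d y y a z z $  match z
   3  $ z a U    d y y a z z $    expand U ::= d Q
   4  $ z a Q d  d y y a z z $    match d
   5  $ z a Q    y y a z z $      expand Q ::= y y
   6  $ z a y y  y y a z z $      match y
   7  $ z a y    y a z z $        match y
   8  $ z a      a z z $          match a
   9  $ z        z z $            match z
  10  $          z $              error: stack empty but input remains

z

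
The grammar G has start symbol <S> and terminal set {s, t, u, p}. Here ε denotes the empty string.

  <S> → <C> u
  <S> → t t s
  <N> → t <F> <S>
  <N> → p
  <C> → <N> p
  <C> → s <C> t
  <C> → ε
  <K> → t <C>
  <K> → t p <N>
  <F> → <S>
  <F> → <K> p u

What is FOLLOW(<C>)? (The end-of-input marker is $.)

FIRST(<N>) = {p, t}
FIRST(<K>) = {t}
FIRST(<C>) = {ε, p, s, t}  (via <N> p)
FIRST(<S>) = {p, s, t, u}  (via <C> u)
FIRST(<F>) = {p, s, t, u}  (via <S>, <K> p u)
FOLLOW(<S>) includes $ since <S> is the start symbol.
FOLLOW(<K>): in <F>→<K> p u, <K> is followed by p u with FIRST {p}. Thus FOLLOW(<K>) = {p}.
FOLLOW(<N>): in <C>→<N> p, <N> is followed by p with FIRST {p}; in <K>→t p <N>, the suffix after <N> is empty, so FOLLOW(<N>) ⊇ FOLLOW(<K>) = {p}. Thus FOLLOW(<N>) = {p}.
FOLLOW(<C>): in <S>→<C> u, <C> is followed by u with FIRST {u}; in <C>→s <C> t, <C> is followed by t with FIRST {t}; in <K>→t <C>, the suffix after <C> is empty, so FOLLOW(<C>) ⊇ FOLLOW(<K>) = {p}. Thus FOLLOW(<C>) = {p, t, u}.
FOLLOW(<F>): in <N>→t <F> <S>, <F> is followed by <S> with FIRST {p, s, t, u}. Thus FOLLOW(<F>) = {p, s, t, u}.
FOLLOW(<S>): in <N>→t <F> <S>, the suffix after <S> is empty, so FOLLOW(<S>) ⊇ FOLLOW(<N>) = {p}; in <F>→<S>, the suffix after <S> is empty, so FOLLOW(<S>) ⊇ FOLLOW(<F>) = {p, s, t, u}. Thus FOLLOW(<S>) = {$, p, s, t, u}.

{p, t, u}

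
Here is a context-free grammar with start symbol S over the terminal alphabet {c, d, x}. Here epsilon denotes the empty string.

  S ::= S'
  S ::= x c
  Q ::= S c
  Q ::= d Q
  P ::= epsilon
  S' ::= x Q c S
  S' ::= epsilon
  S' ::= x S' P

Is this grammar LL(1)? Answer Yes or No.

No

FIRST(S) = {epsilon, x}
FIRST(Q) = {c, d, x}
FIRST(P) = {epsilon}
FIRST(S') = {epsilon, x}
FOLLOW(S) = {$, c}
FOLLOW(Q) = {c}
FOLLOW(P) = {$, c}
FOLLOW(S') = {$, c}
Cell M[S, x] receives both S ::= S' and S ::= x c — the grammar is not LL(1).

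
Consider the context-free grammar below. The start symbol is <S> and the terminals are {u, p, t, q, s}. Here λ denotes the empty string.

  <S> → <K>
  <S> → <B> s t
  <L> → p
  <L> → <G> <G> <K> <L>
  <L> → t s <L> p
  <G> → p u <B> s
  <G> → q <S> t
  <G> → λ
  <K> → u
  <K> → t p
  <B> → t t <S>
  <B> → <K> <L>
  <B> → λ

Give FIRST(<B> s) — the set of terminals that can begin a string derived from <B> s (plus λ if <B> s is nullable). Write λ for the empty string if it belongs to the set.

FIRST(<G>): from <G>→p u <B> s we get {p}; from <G>→q <S> t we get {q}; from <G>→λ we get {λ}. So FIRST(<G>) = {λ, p, q}.
FIRST(<K>): from <K>→u we get {u}; from <K>→t p we get {t}. So FIRST(<K>) = {t, u}.
FIRST(<L>): from <L>→p we get {p}; from <L>→<G> <G> <K> <L> we get {p, q, t, u}; from <L>→t s <L> p we get {t}. So FIRST(<L>) = {p, q, t, u}.
FIRST(<B>): from <B>→t t <S> we get {t}; from <B>→<K> <L> we get {t, u}; from <B>→λ we get {λ}. So FIRST(<B>) = {λ, t, u}.
FIRST(<S>): from <S>→<K> we get {t, u}; from <S>→<B> s t we get {s, t, u}. So FIRST(<S>) = {s, t, u}.
FIRST(<B> s): take FIRST of each symbol in turn, carrying on past any symbol whose FIRST contains λ; result {s, t, u}.

{s, t, u}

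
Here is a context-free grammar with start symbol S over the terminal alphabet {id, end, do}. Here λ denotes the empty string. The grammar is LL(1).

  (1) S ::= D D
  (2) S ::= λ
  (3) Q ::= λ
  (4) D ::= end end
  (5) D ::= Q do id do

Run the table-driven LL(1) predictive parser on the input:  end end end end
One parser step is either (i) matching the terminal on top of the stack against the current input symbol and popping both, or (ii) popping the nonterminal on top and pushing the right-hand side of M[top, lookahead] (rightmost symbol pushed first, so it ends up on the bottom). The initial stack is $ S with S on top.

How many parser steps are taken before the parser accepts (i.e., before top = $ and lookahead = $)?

7

     Stack        Input              Action
  1  $ S          end end end end $  expand S ::= D D
  2  $ D D        end end end end $  expand D ::= end end
  3  $ D end end  end end end end $  match end
  4  $ D end      end end end $      match end
  5  $ D          end end $          expand D ::= end end
  6  $ end end    end end $          match end
  7  $ end        end $              match end
Accept reached after 7 steps.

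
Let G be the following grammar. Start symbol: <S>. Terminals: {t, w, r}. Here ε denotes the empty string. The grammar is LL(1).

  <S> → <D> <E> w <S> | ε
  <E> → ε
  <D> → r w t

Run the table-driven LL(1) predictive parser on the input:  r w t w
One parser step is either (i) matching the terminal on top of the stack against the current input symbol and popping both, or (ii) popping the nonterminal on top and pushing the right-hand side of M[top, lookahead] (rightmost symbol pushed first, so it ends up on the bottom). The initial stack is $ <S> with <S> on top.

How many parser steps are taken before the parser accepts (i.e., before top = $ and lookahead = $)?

8

     Stack              Input      Action
  1  $ <S>              r w t w $  expand <S> → <D> <E> w <S>
  2  $ <S> w <E> <D>    r w t w $  expand <D> → r w t
  3  $ <S> w <E> t w r  r w t w $  match r
  4  $ <S> w <E> t w    w t w $    match w
  5  $ <S> w <E> t      t w $      match t
  6  $ <S> w <E>        w $        expand <E> → ε
  7  $ <S> w            w $        match w
  8  $ <S>              $          expand <S> → ε
Accept reached after 8 steps.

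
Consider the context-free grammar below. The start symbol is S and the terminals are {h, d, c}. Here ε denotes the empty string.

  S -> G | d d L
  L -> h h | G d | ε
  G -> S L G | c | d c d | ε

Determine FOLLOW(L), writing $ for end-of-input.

{$, c, d, h}

FIRST(S): from S->G we get {ε, c, d, h}; from S->d d L we get {d}. So FIRST(S) = {ε, c, d, h}.
FIRST(L): from L->h h we get {h}; from L->G d we get {c, d, h}; from L->ε we get {ε}. So FIRST(L) = {ε, c, d, h}.
FIRST(G): from G->S L G we get {ε, c, d, h}; from G->c we get {c}; from G->d c d we get {d}; from G->ε we get {ε}. So FIRST(G) = {ε, c, d, h}.
FOLLOW(S) includes $ since S is the start symbol.
FOLLOW(S): in G->S L G, S is followed by L G with FIRST {ε, c, d, h}; in G->S L G, the suffix after S is nullable, so FOLLOW(S) ⊇ FOLLOW(G) = {$, c, d, h}. Thus FOLLOW(S) = {$, c, d, h}.
FOLLOW(G): in S->G, the suffix after G is empty, so FOLLOW(G) ⊇ FOLLOW(S) = {$, c, d, h}; in L->G d, G is followed by d with FIRST {d}; in G->S L G, the suffix after G is empty (adds nothing new). Thus FOLLOW(G) = {$, c, d, h}.
FOLLOW(L): in S->d d L, the suffix after L is empty, so FOLLOW(L) ⊇ FOLLOW(S) = {$, c, d, h}; in G->S L G, L is followed by G with FIRST {ε, c, d, h}; in G->S L G, the suffix after L is nullable, so FOLLOW(L) ⊇ FOLLOW(G) = {$, c, d, h}. Thus FOLLOW(L) = {$, c, d, h}.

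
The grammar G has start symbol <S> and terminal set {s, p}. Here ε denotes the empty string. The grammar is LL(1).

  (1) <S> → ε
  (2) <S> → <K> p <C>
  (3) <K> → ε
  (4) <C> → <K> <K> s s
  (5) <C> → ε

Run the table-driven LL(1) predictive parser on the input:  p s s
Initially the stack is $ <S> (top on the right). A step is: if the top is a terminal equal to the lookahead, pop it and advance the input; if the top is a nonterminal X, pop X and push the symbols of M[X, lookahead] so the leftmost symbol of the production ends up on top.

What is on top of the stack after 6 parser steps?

step 1: stack=$ <S>  input=p s s $  — expand <S> → <K> p <C>
step 2: stack=$ <C> p <K>  input=p s s $  — expand <K> → ε
step 3: stack=$ <C> p  input=p s s $  — match p
step 4: stack=$ <C>  input=s s $  — expand <C> → <K> <K> s s
step 5: stack=$ s s <K> <K>  input=s s $  — expand <K> → ε
step 6: stack=$ s s <K>  input=s s $  — expand <K> → ε
Stack after step 6: $ s s (top = s).

s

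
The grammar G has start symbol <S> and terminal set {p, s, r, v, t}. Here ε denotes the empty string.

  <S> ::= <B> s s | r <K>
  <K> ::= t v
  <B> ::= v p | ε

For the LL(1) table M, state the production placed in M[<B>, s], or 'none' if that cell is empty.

FIRST(<K>): from <K>::=t v we get {t}. So FIRST(<K>) = {t}.
FIRST(<B>): from <B>::=v p we get {v}; from <B>::=ε we get {ε}. So FIRST(<B>) = {ε, v}.
FIRST(<S>): from <S>::=<B> s s we get {s, v}; from <S>::=r <K> we get {r}. So FIRST(<S>) = {r, s, v}.
FOLLOW(<S>) includes $ since <S> is the start symbol.
FOLLOW(<B>): in <S>::=<B> s s, <B> is followed by s s with FIRST {s}. Thus FOLLOW(<B>) = {s}.
For <B> ::= v p: FIRST(v p) = {v}, so it goes in M[<B>, t] for t ∈ {v}.
For <B> ::= ε: FIRST(ε) = {ε}, so it goes in M[<B>, t] for t ∈ {}; since ε ∈ FIRST, also for every t ∈ FOLLOW(<B>) = {s}.

<B> ::= ε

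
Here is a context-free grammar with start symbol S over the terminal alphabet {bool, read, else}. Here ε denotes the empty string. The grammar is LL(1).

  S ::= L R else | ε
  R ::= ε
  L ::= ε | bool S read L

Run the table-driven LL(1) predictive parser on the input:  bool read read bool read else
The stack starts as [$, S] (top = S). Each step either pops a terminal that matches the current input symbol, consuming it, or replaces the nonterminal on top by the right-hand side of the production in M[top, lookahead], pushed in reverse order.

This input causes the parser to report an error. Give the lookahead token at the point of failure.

step 1: stack=$ S  input=bool read read bool read else $  — expand S ::= L R else
step 2: stack=$ else R L  input=bool read read bool read else $  — expand L ::= bool S read L
step 3: stack=$ else R L read S bool  input=bool read read bool read else $  — match bool
step 4: stack=$ else R L read S  input=read read bool read else $  — expand S ::= ε
step 5: stack=$ else R L read  input=read read bool read else $  — match read
step 6: stack=$ else R L  input=read bool read else $  — error: M[L, read] is empty

read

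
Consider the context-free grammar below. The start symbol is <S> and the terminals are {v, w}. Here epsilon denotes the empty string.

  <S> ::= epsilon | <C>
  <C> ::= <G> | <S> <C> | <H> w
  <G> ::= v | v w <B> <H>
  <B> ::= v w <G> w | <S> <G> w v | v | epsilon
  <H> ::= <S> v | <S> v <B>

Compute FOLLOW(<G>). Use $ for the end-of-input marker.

FIRST(<G>) = {v}
FIRST(<S>) = {epsilon, v}  (via <C>)
FIRST(<B>) = {epsilon, v}  (via <S> <G> w v)
FIRST(<H>) = {v}  (via <S> v, <S> v <B>)
FIRST(<C>) = {v}  (via <G>, <S> <C>, <H> w)
FOLLOW(<S>) includes $ since <S> is the start symbol.
FOLLOW(<S>): in <C>::=<S> <C>, <S> is followed by <C> with FIRST {v}; in <B>::=<S> <G> w v, <S> is followed by <G> w v with FIRST {v}; in <H>::=<S> v, <S> is followed by v with FIRST {v}; in <H>::=<S> v <B>, <S> is followed by v <B> with FIRST {v}. Thus FOLLOW(<S>) = {$, v}.
FOLLOW(<C>): in <S>::=<C>, the suffix after <C> is empty, so FOLLOW(<C>) ⊇ FOLLOW(<S>) = {$, v}; in <C>::=<S> <C>, the suffix after <C> is empty (adds nothing new). Thus FOLLOW(<C>) = {$, v}.
FOLLOW(<G>): in <C>::=<G>, the suffix after <G> is empty, so FOLLOW(<G>) ⊇ FOLLOW(<C>) = {$, v}; in <B>::=v w <G> w, <G> is followed by w with FIRST {w}; in <B>::=<S> <G> w v, <G> is followed by w v with FIRST {w}. Thus FOLLOW(<G>) = {$, v, w}.
FOLLOW(<H>): in <C>::=<H> w, <H> is followed by w with FIRST {w}; in <G>::=v w <B> <H>, the suffix after <H> is empty, so FOLLOW(<H>) ⊇ FOLLOW(<G>) = {$, v, w}. Thus FOLLOW(<H>) = {$, v, w}.
FOLLOW(<B>): in <G>::=v w <B> <H>, <B> is followed by <H> with FIRST {v}; in <H>::=<S> v <B>, the suffix after <B> is empty, so FOLLOW(<B>) ⊇ FOLLOW(<H>) = {$, v, w}. Thus FOLLOW(<B>) = {$, v, w}.

{$, v, w}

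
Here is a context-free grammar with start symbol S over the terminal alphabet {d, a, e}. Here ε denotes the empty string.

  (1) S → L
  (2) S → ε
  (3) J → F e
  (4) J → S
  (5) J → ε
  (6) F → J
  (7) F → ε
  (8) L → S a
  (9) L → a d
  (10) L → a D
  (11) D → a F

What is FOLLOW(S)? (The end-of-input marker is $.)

{$, a, e}

FIRST(D) = {a}
FIRST(S) = {ε, a}  (via L)
FIRST(L) = {a}  (via S a)
FIRST(J) = {ε, a, e}  (via F e, S)
FIRST(F) = {ε, a, e}  (via J)
FOLLOW(S) includes $ since S is the start symbol.
FOLLOW(S): in J→S, the suffix after S is empty, so FOLLOW(S) ⊇ FOLLOW(J) = {$, a, e}; in L→S a, S is followed by a with FIRST {a}. Thus FOLLOW(S) = {$, a, e}.
FOLLOW(L): in S→L, the suffix after L is empty, so FOLLOW(L) ⊇ FOLLOW(S) = {$, a, e}. Thus FOLLOW(L) = {$, a, e}.
FOLLOW(D): in L→a D, the suffix after D is empty, so FOLLOW(D) ⊇ FOLLOW(L) = {$, a, e}. Thus FOLLOW(D) = {$, a, e}.
FOLLOW(F): in J→F e, F is followed by e with FIRST {e}; in D→a F, the suffix after F is empty, so FOLLOW(F) ⊇ FOLLOW(D) = {$, a, e}. Thus FOLLOW(F) = {$, a, e}.
FOLLOW(J): in F→J, the suffix after J is empty, so FOLLOW(J) ⊇ FOLLOW(F) = {$, a, e}. Thus FOLLOW(J) = {$, a, e}.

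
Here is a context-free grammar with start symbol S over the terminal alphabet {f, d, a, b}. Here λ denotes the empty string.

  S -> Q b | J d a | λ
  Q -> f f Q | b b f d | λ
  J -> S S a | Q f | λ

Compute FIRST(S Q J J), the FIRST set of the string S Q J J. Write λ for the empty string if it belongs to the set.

{λ, a, b, d, f}

FIRST(Q) = {λ, b, f}
FIRST(S) = {λ, a, b, d, f}  (via Q b, J d a)
FIRST(J) = {λ, a, b, d, f}  (via S S a, Q f)
FIRST(S Q J J): take FIRST of each symbol in turn, carrying on past any symbol whose FIRST contains λ; result {λ, a, b, d, f}.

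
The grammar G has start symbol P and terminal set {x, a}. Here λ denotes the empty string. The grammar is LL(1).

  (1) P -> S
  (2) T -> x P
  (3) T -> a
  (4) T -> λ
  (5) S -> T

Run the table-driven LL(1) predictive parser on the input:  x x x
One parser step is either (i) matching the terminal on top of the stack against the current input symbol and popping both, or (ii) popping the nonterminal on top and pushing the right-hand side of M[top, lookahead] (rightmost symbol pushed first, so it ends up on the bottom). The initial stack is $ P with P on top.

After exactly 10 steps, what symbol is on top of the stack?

T

step 1: stack=$ P  input=x x x $  — expand P -> S
step 2: stack=$ S  input=x x x $  — expand S -> T
step 3: stack=$ T  input=x x x $  — expand T -> x P
step 4: stack=$ P x  input=x x x $  — match x
step 5: stack=$ P  input=x x $  — expand P -> S
step 6: stack=$ S  input=x x $  — expand S -> T
step 7: stack=$ T  input=x x $  — expand T -> x P
step 8: stack=$ P x  input=x x $  — match x
step 9: stack=$ P  input=x $  — expand P -> S
step 10: stack=$ S  input=x $  — expand S -> T
Stack after step 10: $ T (top = T).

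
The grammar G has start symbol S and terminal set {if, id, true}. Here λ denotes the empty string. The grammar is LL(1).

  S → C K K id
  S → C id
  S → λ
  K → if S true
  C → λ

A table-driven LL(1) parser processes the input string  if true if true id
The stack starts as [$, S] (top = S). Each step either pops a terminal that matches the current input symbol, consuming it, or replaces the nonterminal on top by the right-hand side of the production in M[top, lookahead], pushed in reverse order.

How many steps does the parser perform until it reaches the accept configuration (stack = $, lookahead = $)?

step 1: stack=$ S  input=if true if true id $  — expand S → C K K id
step 2: stack=$ id K K C  input=if true if true id $  — expand C → λ
step 3: stack=$ id K K  input=if true if true id $  — expand K → if S true
step 4: stack=$ id K true S if  input=if true if true id $  — match if
step 5: stack=$ id K true S  input=true if true id $  — expand S → λ
step 6: stack=$ id K true  input=true if true id $  — match true
step 7: stack=$ id K  input=if true id $  — expand K → if S true
step 8: stack=$ id true S if  input=if true id $  — match if
step 9: stack=$ id true S  input=true id $  — expand S → λ
step 10: stack=$ id true  input=true id $  — match true
step 11: stack=$ id  input=id $  — match id
Accept reached after 11 steps.

11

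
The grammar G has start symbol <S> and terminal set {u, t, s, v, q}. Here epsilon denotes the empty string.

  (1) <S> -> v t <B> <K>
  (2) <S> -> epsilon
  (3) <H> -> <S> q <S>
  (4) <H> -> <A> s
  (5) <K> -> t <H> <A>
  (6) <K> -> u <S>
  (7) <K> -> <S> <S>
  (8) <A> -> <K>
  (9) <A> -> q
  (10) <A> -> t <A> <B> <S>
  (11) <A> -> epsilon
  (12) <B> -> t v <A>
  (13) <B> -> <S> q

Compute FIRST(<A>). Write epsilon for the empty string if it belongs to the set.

{epsilon, q, t, u, v}

FIRST(<S>): from <S>->v t <B> <K> we get {v}; from <S>->epsilon we get {epsilon}. So FIRST(<S>) = {epsilon, v}.
FIRST(<K>): from <K>->t <H> <A> we get {t}; from <K>->u <S> we get {u}; from <K>-><S> <S> we get {epsilon, v}. So FIRST(<K>) = {epsilon, t, u, v}.
FIRST(<B>): from <B>->t v <A> we get {t}; from <B>-><S> q we get {q, v}. So FIRST(<B>) = {q, t, v}.
FIRST(<A>): from <A>-><K> we get {epsilon, t, u, v}; from <A>->q we get {q}; from <A>->t <A> <B> <S> we get {t}; from <A>->epsilon we get {epsilon}. So FIRST(<A>) = {epsilon, q, t, u, v}.
FIRST(<H>): from <H>-><S> q <S> we get {q, v}; from <H>-><A> s we get {q, s, t, u, v}. So FIRST(<H>) = {q, s, t, u, v}.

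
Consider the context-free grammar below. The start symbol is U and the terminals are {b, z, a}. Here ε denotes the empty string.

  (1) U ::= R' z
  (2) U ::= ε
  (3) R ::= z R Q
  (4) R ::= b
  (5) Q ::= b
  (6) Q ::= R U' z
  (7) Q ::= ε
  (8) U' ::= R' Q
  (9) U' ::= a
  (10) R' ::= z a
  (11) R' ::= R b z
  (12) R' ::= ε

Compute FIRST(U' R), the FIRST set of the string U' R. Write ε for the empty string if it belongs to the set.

{a, b, z}

FIRST(R) = {b, z}
FIRST(Q) = {ε, b, z}  (via R U' z)
FIRST(R') = {ε, b, z}  (via R b z)
FIRST(U) = {ε, b, z}  (via R' z)
FIRST(U') = {ε, a, b, z}  (via R' Q)
FIRST(U' R): take FIRST of each symbol in turn, carrying on past any symbol whose FIRST contains ε; result {a, b, z}.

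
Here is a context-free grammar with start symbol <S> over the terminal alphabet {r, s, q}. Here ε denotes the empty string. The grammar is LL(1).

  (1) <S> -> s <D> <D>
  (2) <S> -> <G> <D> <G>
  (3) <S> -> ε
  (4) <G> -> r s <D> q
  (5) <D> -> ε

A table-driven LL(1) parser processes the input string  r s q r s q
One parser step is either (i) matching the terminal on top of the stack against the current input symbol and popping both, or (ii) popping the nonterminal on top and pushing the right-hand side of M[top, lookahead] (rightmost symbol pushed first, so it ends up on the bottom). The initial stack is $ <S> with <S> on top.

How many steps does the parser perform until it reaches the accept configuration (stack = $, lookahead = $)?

12

step 1: stack=$ <S>  input=r s q r s q $  — expand <S> -> <G> <D> <G>
step 2: stack=$ <G> <D> <G>  input=r s q r s q $  — expand <G> -> r s <D> q
step 3: stack=$ <G> <D> q <D> s r  input=r s q r s q $  — match r
step 4: stack=$ <G> <D> q <D> s  input=s q r s q $  — match s
step 5: stack=$ <G> <D> q <D>  input=q r s q $  — expand <D> -> ε
step 6: stack=$ <G> <D> q  input=q r s q $  — match q
step 7: stack=$ <G> <D>  input=r s q $  — expand <D> -> ε
step 8: stack=$ <G>  input=r s q $  — expand <G> -> r s <D> q
step 9: stack=$ q <D> s r  input=r s q $  — match r
step 10: stack=$ q <D> s  input=s q $  — match s
step 11: stack=$ q <D>  input=q $  — expand <D> -> ε
step 12: stack=$ q  input=q $  — match q
Accept reached after 12 steps.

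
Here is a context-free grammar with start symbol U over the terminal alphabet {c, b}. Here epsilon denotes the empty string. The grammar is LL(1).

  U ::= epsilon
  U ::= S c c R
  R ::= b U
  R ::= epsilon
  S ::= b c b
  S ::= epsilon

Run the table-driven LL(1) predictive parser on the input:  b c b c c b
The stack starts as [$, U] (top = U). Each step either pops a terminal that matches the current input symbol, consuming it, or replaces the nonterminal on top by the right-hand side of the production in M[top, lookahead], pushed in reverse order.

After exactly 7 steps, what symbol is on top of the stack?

R

     Stack          Input          Action
  1  $ U            b c b c c b $  expand U ::= S c c R
  2  $ R c c S      b c b c c b $  expand S ::= b c b
  3  $ R c c b c b  b c b c c b $  match b
  4  $ R c c b c    c b c c b $    match c
  5  $ R c c b      b c c b $      match b
  6  $ R c c        c c b $        match c
  7  $ R c          c b $          match c
Stack after step 7: $ R (top = R).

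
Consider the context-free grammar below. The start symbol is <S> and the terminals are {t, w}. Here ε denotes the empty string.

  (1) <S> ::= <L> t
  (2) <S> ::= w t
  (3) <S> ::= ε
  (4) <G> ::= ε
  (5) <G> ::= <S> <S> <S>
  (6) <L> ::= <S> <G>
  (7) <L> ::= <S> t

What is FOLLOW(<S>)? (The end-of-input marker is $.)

FIRST(<S>): from <S>::=<L> t we get {t, w}; from <S>::=w t we get {w}; from <S>::=ε we get {ε}. So FIRST(<S>) = {ε, t, w}.
FIRST(<G>): from <G>::=ε we get {ε}; from <G>::=<S> <S> <S> we get {ε, t, w}. So FIRST(<G>) = {ε, t, w}.
FIRST(<L>): from <L>::=<S> <G> we get {ε, t, w}; from <L>::=<S> t we get {t, w}. So FIRST(<L>) = {ε, t, w}.
FOLLOW(<S>) includes $ since <S> is the start symbol.
FOLLOW(<L>): in <S>::=<L> t, <L> is followed by t with FIRST {t}. Thus FOLLOW(<L>) = {t}.
FOLLOW(<G>): in <L>::=<S> <G>, the suffix after <G> is empty, so FOLLOW(<G>) ⊇ FOLLOW(<L>) = {t}. Thus FOLLOW(<G>) = {t}.
FOLLOW(<S>): in <G>::=<S> <S> <S> (occurrence 1), <S> is followed by <S> <S> with FIRST {ε, t, w}; in <G>::=<S> <S> <S> (occurrence 1), the suffix after <S> is nullable, so FOLLOW(<S>) ⊇ FOLLOW(<G>) = {t}; in <G>::=<S> <S> <S> (occurrence 2), <S> is followed by <S> with FIRST {ε, t, w}; in <G>::=<S> <S> <S> (occurrence 2), the suffix after <S> is nullable, so FOLLOW(<S>) ⊇ FOLLOW(<G>) = {t}; in <G>::=<S> <S> <S> (occurrence 3), the suffix after <S> is empty, so FOLLOW(<S>) ⊇ FOLLOW(<G>) = {t}; in <L>::=<S> <G>, <S> is followed by <G> with FIRST {ε, t, w}; in <L>::=<S> <G>, the suffix after <S> is nullable, so FOLLOW(<S>) ⊇ FOLLOW(<L>) = {t}; in <L>::=<S> t, <S> is followed by t with FIRST {t}. Thus FOLLOW(<S>) = {$, t, w}.

{$, t, w}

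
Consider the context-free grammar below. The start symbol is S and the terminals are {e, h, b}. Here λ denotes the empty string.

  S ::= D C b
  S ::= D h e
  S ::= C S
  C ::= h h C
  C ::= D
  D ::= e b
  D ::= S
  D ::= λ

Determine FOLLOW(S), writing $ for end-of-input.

{$, b, e, h}

FIRST(S) = {b, e, h}  (via D C b, D h e, C S)
FIRST(D) = {λ, b, e, h}  (via S)
FIRST(C) = {λ, b, e, h}  (via D)
FOLLOW(S) includes $ since S is the start symbol.
FOLLOW(C): in S::=D C b, C is followed by b with FIRST {b}; in S::=C S, C is followed by S with FIRST {b, e, h}; in C::=h h C, the suffix after C is empty (adds nothing new). Thus FOLLOW(C) = {b, e, h}.
FOLLOW(D): in S::=D C b, D is followed by C b with FIRST {b, e, h}; in S::=D h e, D is followed by h e with FIRST {h}; in C::=D, the suffix after D is empty, so FOLLOW(D) ⊇ FOLLOW(C) = {b, e, h}. Thus FOLLOW(D) = {b, e, h}.
FOLLOW(S): in S::=C S, the suffix after S is empty (adds nothing new); in D::=S, the suffix after S is empty, so FOLLOW(S) ⊇ FOLLOW(D) = {b, e, h}. Thus FOLLOW(S) = {$, b, e, h}.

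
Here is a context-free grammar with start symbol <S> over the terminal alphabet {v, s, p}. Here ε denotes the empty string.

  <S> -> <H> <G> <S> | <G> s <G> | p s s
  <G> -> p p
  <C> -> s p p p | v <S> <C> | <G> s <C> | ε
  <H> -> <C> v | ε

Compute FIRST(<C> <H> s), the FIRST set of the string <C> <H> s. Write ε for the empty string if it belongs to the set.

{p, s, v}

FIRST(<G>): from <G>->p p we get {p}. So FIRST(<G>) = {p}.
FIRST(<C>): from <C>->s p p p we get {s}; from <C>->v <S> <C> we get {v}; from <C>-><G> s <C> we get {p}; from <C>->ε we get {ε}. So FIRST(<C>) = {ε, p, s, v}.
FIRST(<H>): from <H>-><C> v we get {p, s, v}; from <H>->ε we get {ε}. So FIRST(<H>) = {ε, p, s, v}.
FIRST(<S>): from <S>-><H> <G> <S> we get {p, s, v}; from <S>-><G> s <G> we get {p}; from <S>->p s s we get {p}. So FIRST(<S>) = {p, s, v}.
FIRST(<C> <H> s): take FIRST of each symbol in turn, carrying on past any symbol whose FIRST contains ε; result {p, s, v}.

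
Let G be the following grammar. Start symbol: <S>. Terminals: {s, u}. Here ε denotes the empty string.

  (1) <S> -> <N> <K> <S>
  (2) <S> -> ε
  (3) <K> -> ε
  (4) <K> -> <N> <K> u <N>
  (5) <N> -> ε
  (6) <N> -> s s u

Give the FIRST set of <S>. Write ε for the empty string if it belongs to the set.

FIRST(<N>) = {ε, s}
FIRST(<K>) = {ε, s, u}  (via <N> <K> u <N>)
FIRST(<S>) = {ε, s, u}  (via <N> <K> <S>)

{ε, s, u}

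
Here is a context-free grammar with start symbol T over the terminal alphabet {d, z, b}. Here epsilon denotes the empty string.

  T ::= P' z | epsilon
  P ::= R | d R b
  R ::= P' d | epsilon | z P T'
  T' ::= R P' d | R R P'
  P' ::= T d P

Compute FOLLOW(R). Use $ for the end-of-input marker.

FIRST(T): from T::=P' z we get {d}; from T::=epsilon we get {epsilon}. So FIRST(T) = {epsilon, d}.
FIRST(P'): from P'::=T d P we get {d}. So FIRST(P') = {d}.
FIRST(R): from R::=P' d we get {d}; from R::=epsilon we get {epsilon}; from R::=z P T' we get {z}. So FIRST(R) = {epsilon, d, z}.
FIRST(P): from P::=R we get {epsilon, d, z}; from P::=d R b we get {d}. So FIRST(P) = {epsilon, d, z}.
FIRST(T'): from T'::=R P' d we get {d, z}; from T'::=R R P' we get {d, z}. So FIRST(T') = {d, z}.
FOLLOW(T) includes $ since T is the start symbol.
FOLLOW(T): in P'::=T d P, T is followed by d P with FIRST {d}. Thus FOLLOW(T) = {$, d}.
FOLLOW(P): in R::=z P T', P is followed by T' with FIRST {d, z}; in P'::=T d P, the suffix after P is empty, so FOLLOW(P) ⊇ FOLLOW(P') = {b, d, z}. Thus FOLLOW(P) = {b, d, z}.
FOLLOW(R): in P::=R, the suffix after R is empty, so FOLLOW(R) ⊇ FOLLOW(P) = {b, d, z}; in P::=d R b, R is followed by b with FIRST {b}; in T'::=R P' d, R is followed by P' d with FIRST {d}; in T'::=R R P' (occurrence 1), R is followed by R P' with FIRST {d, z}; in T'::=R R P' (occurrence 2), R is followed by P' with FIRST {d}. Thus FOLLOW(R) = {b, d, z}.
FOLLOW(T'): in R::=z P T', the suffix after T' is empty, so FOLLOW(T') ⊇ FOLLOW(R) = {b, d, z}. Thus FOLLOW(T') = {b, d, z}.
FOLLOW(P'): in T::=P' z, P' is followed by z with FIRST {z}; in R::=P' d, P' is followed by d with FIRST {d}; in T'::=R P' d, P' is followed by d with FIRST {d}; in T'::=R R P', the suffix after P' is empty, so FOLLOW(P') ⊇ FOLLOW(T') = {b, d, z}. Thus FOLLOW(P') = {b, d, z}.

{b, d, z}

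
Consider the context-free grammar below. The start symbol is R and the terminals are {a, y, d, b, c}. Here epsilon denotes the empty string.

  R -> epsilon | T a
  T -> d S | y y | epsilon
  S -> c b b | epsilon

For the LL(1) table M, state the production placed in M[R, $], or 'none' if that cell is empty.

FIRST(T) = {epsilon, d, y}
FIRST(S) = {epsilon, c}
FIRST(R) = {epsilon, a, d, y}  (via T a)
FOLLOW(R) includes $ since R is the start symbol.
FOLLOW(R): R appears on no right-hand side. Thus FOLLOW(R) = {$}.
For R -> epsilon: FIRST(epsilon) = {epsilon}, so it goes in M[R, t] for t ∈ {}; since epsilon ∈ FIRST, also for every t ∈ FOLLOW(R) = {$}.
For R -> T a: FIRST(T a) = {a, d, y}, so it goes in M[R, t] for t ∈ {a, d, y}.

R -> epsilon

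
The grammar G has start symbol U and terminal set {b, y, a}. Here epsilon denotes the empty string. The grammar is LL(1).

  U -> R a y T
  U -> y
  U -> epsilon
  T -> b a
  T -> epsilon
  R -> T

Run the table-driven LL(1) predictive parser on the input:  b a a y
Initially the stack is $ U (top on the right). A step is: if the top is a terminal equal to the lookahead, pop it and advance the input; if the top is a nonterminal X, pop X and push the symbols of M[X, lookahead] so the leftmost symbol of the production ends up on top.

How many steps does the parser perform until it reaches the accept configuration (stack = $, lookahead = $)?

8

step 1: stack=$ U  input=b a a y $  — expand U -> R a y T
step 2: stack=$ T y a R  input=b a a y $  — expand R -> T
step 3: stack=$ T y a T  input=b a a y $  — expand T -> b a
step 4: stack=$ T y a a b  input=b a a y $  — match b
step 5: stack=$ T y a a  input=a a y $  — match a
step 6: stack=$ T y a  input=a y $  — match a
step 7: stack=$ T y  input=y $  — match y
step 8: stack=$ T  input=$  — expand T -> epsilon
Accept reached after 8 steps.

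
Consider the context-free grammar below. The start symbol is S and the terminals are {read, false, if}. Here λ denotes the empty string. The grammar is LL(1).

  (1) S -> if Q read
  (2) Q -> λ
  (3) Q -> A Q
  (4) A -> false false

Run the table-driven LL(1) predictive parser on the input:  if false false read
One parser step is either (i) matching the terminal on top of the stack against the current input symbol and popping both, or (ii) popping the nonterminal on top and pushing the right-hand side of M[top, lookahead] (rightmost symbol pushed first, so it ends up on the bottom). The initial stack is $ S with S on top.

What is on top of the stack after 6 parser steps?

Q

step 1: stack=$ S  input=if false false read $  — expand S -> if Q read
step 2: stack=$ read Q if  input=if false false read $  — match if
step 3: stack=$ read Q  input=false false read $  — expand Q -> A Q
step 4: stack=$ read Q A  input=false false read $  — expand A -> false false
step 5: stack=$ read Q false false  input=false false read $  — match false
step 6: stack=$ read Q false  input=false read $  — match false
Stack after step 6: $ read Q (top = Q).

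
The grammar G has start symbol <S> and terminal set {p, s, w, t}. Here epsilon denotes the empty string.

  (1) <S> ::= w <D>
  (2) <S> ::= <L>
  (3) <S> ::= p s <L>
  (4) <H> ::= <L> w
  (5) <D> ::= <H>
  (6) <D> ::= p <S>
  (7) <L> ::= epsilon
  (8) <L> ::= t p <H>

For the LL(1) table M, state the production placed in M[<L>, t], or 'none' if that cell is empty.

FIRST(<L>): from <L>::=epsilon we get {epsilon}; from <L>::=t p <H> we get {t}. So FIRST(<L>) = {epsilon, t}.
FIRST(<S>): from <S>::=w <D> we get {w}; from <S>::=<L> we get {epsilon, t}; from <S>::=p s <L> we get {p}. So FIRST(<S>) = {epsilon, p, t, w}.
FIRST(<H>): from <H>::=<L> w we get {t, w}. So FIRST(<H>) = {t, w}.
FIRST(<D>): from <D>::=<H> we get {t, w}; from <D>::=p <S> we get {p}. So FIRST(<D>) = {p, t, w}.
FOLLOW(<S>) includes $ since <S> is the start symbol.
FOLLOW(<S>): in <D>::=p <S>, the suffix after <S> is empty, so FOLLOW(<S>) ⊇ FOLLOW(<D>) = {$}. Thus FOLLOW(<S>) = {$}.
FOLLOW(<L>): in <S>::=<L>, the suffix after <L> is empty, so FOLLOW(<L>) ⊇ FOLLOW(<S>) = {$}; in <S>::=p s <L>, the suffix after <L> is empty, so FOLLOW(<L>) ⊇ FOLLOW(<S>) = {$}; in <H>::=<L> w, <L> is followed by w with FIRST {w}. Thus FOLLOW(<L>) = {$, w}.
For <L> ::= epsilon: FIRST(epsilon) = {epsilon}, so it goes in M[<L>, t] for t ∈ {}; since epsilon ∈ FIRST, also for every t ∈ FOLLOW(<L>) = {$, w}.
For <L> ::= t p <H>: FIRST(t p <H>) = {t}, so it goes in M[<L>, t] for t ∈ {t}.

<L> ::= t p <H>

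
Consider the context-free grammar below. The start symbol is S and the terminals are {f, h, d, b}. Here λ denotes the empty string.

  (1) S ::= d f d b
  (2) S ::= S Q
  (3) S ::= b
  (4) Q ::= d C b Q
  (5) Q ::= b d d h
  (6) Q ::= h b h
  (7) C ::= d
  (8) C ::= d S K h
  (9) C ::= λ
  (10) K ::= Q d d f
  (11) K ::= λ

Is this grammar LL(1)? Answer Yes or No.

No

FIRST(S) = {b, d}
FIRST(Q) = {b, d, h}
FIRST(C) = {λ, d}
FIRST(K) = {λ, b, d, h}
FOLLOW(S) = {$, b, d, h}
FOLLOW(Q) = {$, b, d, h}
FOLLOW(C) = {b}
FOLLOW(K) = {h}
Cell M[C, d] receives both C ::= d and C ::= d S K h — the grammar is not LL(1).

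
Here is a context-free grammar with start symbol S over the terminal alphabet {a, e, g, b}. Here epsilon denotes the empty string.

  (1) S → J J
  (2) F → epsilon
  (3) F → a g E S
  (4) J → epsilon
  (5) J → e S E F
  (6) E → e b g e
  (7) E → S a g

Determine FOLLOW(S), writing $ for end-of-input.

{$, a, e}

FIRST(F) = {epsilon, a}
FIRST(J) = {epsilon, e}
FIRST(S) = {epsilon, e}  (via J J)
FIRST(E) = {a, e}  (via S a g)
FOLLOW(S) includes $ since S is the start symbol.
FOLLOW(S): in F→a g E S, the suffix after S is empty, so FOLLOW(S) ⊇ FOLLOW(F) = {$, a, e}; in J→e S E F, S is followed by E F with FIRST {a, e}; in E→S a g, S is followed by a g with FIRST {a}. Thus FOLLOW(S) = {$, a, e}.
FOLLOW(J): in S→J J (occurrence 1), J is followed by J with FIRST {epsilon, e}; in S→J J (occurrence 1), the suffix after J is nullable, so FOLLOW(J) ⊇ FOLLOW(S) = {$, a, e}; in S→J J (occurrence 2), the suffix after J is empty, so FOLLOW(J) ⊇ FOLLOW(S) = {$, a, e}. Thus FOLLOW(J) = {$, a, e}.
FOLLOW(F): in J→e S E F, the suffix after F is empty, so FOLLOW(F) ⊇ FOLLOW(J) = {$, a, e}. Thus FOLLOW(F) = {$, a, e}.
FOLLOW(E): in F→a g E S, E is followed by S with FIRST {epsilon, e}; in F→a g E S, the suffix after E is nullable, so FOLLOW(E) ⊇ FOLLOW(F) = {$, a, e}; in J→e S E F, E is followed by F with FIRST {epsilon, a}; in J→e S E F, the suffix after E is nullable, so FOLLOW(E) ⊇ FOLLOW(J) = {$, a, e}. Thus FOLLOW(E) = {$, a, e}.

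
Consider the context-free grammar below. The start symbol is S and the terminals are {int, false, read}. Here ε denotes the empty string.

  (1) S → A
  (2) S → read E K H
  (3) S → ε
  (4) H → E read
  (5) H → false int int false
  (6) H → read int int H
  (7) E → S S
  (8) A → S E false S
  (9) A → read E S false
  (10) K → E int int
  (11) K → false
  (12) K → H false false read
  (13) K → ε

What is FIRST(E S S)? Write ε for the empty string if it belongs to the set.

FIRST(S) = {ε, false, read}  (via A)
FIRST(E) = {ε, false, read}  (via S S)
FIRST(H) = {false, read}  (via E read)
FIRST(A) = {false, read}  (via S E false S)
FIRST(K) = {ε, false, int, read}  (via E int int, H false false read)
FIRST(E S S): take FIRST of each symbol in turn, carrying on past any symbol whose FIRST contains ε; result {ε, false, read}.

{ε, false, read}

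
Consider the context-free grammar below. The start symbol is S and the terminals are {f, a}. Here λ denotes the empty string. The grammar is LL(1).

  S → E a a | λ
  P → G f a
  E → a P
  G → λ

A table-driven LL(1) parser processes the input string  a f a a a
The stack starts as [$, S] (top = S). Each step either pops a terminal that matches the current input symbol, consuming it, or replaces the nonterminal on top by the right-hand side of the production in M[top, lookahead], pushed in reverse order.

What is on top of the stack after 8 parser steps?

a

step 1: stack=$ S  input=a f a a a $  — expand S → E a a
step 2: stack=$ a a E  input=a f a a a $  — expand E → a P
step 3: stack=$ a a P a  input=a f a a a $  — match a
step 4: stack=$ a a P  input=f a a a $  — expand P → G f a
step 5: stack=$ a a a f G  input=f a a a $  — expand G → λ
step 6: stack=$ a a a f  input=f a a a $  — match f
step 7: stack=$ a a a  input=a a a $  — match a
step 8: stack=$ a a  input=a a $  — match a
Stack after step 8: $ a (top = a).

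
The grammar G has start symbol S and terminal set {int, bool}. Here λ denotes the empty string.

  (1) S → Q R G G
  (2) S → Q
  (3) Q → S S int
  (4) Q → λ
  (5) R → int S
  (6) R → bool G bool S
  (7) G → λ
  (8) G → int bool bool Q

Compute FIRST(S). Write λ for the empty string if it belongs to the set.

FIRST(R) = {bool, int}
FIRST(G) = {λ, int}
FIRST(S) = {λ, bool, int}  (via Q R G G, Q)
FIRST(Q) = {λ, bool, int}  (via S S int)

{λ, bool, int}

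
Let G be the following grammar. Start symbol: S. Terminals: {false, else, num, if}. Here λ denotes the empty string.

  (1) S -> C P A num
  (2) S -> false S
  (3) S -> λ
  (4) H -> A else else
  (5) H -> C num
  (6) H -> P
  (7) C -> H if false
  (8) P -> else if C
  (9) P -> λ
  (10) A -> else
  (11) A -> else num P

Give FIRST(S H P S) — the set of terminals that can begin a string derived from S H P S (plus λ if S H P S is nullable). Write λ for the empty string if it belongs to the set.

FIRST(P) = {λ, else}
FIRST(A) = {else}
FIRST(S) = {λ, else, false, if}  (via C P A num)
FIRST(H) = {λ, else, if}  (via A else else, C num, P)
FIRST(C) = {else, if}  (via H if false)
FIRST(S H P S): take FIRST of each symbol in turn, carrying on past any symbol whose FIRST contains λ; result {λ, else, false, if}.

{λ, else, false, if}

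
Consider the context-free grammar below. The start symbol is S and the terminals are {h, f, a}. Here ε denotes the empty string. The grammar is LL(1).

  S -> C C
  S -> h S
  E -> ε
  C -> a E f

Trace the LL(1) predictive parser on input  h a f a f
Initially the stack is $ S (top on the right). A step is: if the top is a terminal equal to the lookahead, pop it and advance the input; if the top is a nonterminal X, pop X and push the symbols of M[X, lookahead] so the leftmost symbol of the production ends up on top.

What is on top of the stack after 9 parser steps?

step 1: stack=$ S  input=h a f a f $  — expand S -> h S
step 2: stack=$ S h  input=h a f a f $  — match h
step 3: stack=$ S  input=a f a f $  — expand S -> C C
step 4: stack=$ C C  input=a f a f $  — expand C -> a E f
step 5: stack=$ C f E a  input=a f a f $  — match a
step 6: stack=$ C f E  input=f a f $  — expand E -> ε
step 7: stack=$ C f  input=f a f $  — match f
step 8: stack=$ C  input=a f $  — expand C -> a E f
step 9: stack=$ f E a  input=a f $  — match a
Stack after step 9: $ f E (top = E).

E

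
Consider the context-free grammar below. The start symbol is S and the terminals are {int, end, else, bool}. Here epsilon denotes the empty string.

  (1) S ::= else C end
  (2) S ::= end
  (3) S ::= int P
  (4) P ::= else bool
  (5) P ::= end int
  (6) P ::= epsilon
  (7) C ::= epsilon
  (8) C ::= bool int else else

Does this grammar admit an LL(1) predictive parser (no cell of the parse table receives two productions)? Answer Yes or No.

FIRST(S) = {else, end, int}
FIRST(P) = {epsilon, else, end}
FIRST(C) = {epsilon, bool}
FOLLOW(S) = {$}
FOLLOW(P) = {$}
FOLLOW(C) = {end}
Each cell of M receives at most one production.

Yes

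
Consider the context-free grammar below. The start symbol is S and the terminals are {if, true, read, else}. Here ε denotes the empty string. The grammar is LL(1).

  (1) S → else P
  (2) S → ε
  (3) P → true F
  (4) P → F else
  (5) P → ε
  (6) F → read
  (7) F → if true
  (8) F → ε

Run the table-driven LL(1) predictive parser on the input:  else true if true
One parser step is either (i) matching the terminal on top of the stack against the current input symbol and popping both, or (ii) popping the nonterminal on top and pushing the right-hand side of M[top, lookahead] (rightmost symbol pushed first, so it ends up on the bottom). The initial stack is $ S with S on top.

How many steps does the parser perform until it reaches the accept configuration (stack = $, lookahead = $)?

     Stack      Input                Action
  1  $ S        else true if true $  expand S → else P
  2  $ P else   else true if true $  match else
  3  $ P        true if true $       expand P → true F
  4  $ F true   true if true $       match true
  5  $ F        if true $            expand F → if true
  6  $ true if  if true $            match if
  7  $ true     true $               match true
Accept reached after 7 steps.

7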